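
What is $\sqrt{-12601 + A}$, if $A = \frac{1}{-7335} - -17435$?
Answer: $\frac{\sqrt{28897772035}}{2445} \approx 69.527$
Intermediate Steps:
$A = \frac{127885724}{7335}$ ($A = - \frac{1}{7335} + 17435 = \frac{127885724}{7335} \approx 17435.0$)
$\sqrt{-12601 + A} = \sqrt{-12601 + \frac{127885724}{7335}} = \sqrt{\frac{35457389}{7335}} = \frac{\sqrt{28897772035}}{2445}$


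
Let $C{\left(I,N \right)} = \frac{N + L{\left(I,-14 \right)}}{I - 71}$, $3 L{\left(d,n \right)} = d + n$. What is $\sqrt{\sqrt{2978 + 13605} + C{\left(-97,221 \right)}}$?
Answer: $\frac{\sqrt{-483 + 441 \sqrt{16583}}}{21} \approx 11.3$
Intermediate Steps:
$L{\left(d,n \right)} = \frac{d}{3} + \frac{n}{3}$ ($L{\left(d,n \right)} = \frac{d + n}{3} = \frac{d}{3} + \frac{n}{3}$)
$C{\left(I,N \right)} = \frac{- \frac{14}{3} + N + \frac{I}{3}}{-71 + I}$ ($C{\left(I,N \right)} = \frac{N + \left(\frac{I}{3} + \frac{1}{3} \left(-14\right)\right)}{I - 71} = \frac{N + \left(\frac{I}{3} - \frac{14}{3}\right)}{-71 + I} = \frac{N + \left(- \frac{14}{3} + \frac{I}{3}\right)}{-71 + I} = \frac{- \frac{14}{3} + N + \frac{I}{3}}{-71 + I}$)
$\sqrt{\sqrt{2978 + 13605} + C{\left(-97,221 \right)}} = \sqrt{\sqrt{2978 + 13605} + \frac{-14 - 97 + 3 \cdot 221}{3 \left(-71 - 97\right)}} = \sqrt{\sqrt{16583} + \frac{-14 - 97 + 663}{3 \left(-168\right)}} = \sqrt{\sqrt{16583} + \frac{1}{3} \left(- \frac{1}{168}\right) 552} = \sqrt{\sqrt{16583} - \frac{23}{21}} = \sqrt{- \frac{23}{21} + \sqrt{16583}}$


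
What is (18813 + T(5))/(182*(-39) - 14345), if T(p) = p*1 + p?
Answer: -18823/21443 ≈ -0.87782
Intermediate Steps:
T(p) = 2*p (T(p) = p + p = 2*p)
(18813 + T(5))/(182*(-39) - 14345) = (18813 + 2*5)/(182*(-39) - 14345) = (18813 + 10)/(-7098 - 14345) = 18823/(-21443) = 18823*(-1/21443) = -18823/21443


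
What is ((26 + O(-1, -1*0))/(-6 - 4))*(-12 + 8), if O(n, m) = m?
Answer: 52/5 ≈ 10.400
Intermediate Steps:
((26 + O(-1, -1*0))/(-6 - 4))*(-12 + 8) = ((26 - 1*0)/(-6 - 4))*(-12 + 8) = ((26 + 0)/(-10))*(-4) = (26*(-1/10))*(-4) = -13/5*(-4) = 52/5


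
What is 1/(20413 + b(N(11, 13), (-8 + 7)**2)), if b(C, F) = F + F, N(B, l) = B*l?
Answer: 1/20415 ≈ 4.8984e-5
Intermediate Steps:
b(C, F) = 2*F
1/(20413 + b(N(11, 13), (-8 + 7)**2)) = 1/(20413 + 2*(-8 + 7)**2) = 1/(20413 + 2*(-1)**2) = 1/(20413 + 2*1) = 1/(20413 + 2) = 1/20415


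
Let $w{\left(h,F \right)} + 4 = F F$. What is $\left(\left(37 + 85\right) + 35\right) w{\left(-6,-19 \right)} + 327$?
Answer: $56376$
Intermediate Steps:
$w{\left(h,F \right)} = -4 + F^{2}$ ($w{\left(h,F \right)} = -4 + F F = -4 + F^{2}$)
$\left(\left(37 + 85\right) + 35\right) w{\left(-6,-19 \right)} + 327 = \left(\left(37 + 85\right) + 35\right) \left(-4 + \left(-19\right)^{2}\right) + 327 = \left(122 + 35\right) \left(-4 + 361\right) + 327 = 157 \cdot 357 + 327 = 56049 + 327 = 56376$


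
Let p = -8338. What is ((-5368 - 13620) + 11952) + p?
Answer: -15374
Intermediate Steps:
((-5368 - 13620) + 11952) + p = ((-5368 - 13620) + 11952) - 8338 = (-18988 + 11952) - 8338 = -7036 - 8338 = -15374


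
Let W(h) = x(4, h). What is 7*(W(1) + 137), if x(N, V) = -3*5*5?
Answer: 434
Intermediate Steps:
x(N, V) = -75 (x(N, V) = -15*5 = -75)
W(h) = -75
7*(W(1) + 137) = 7*(-75 + 137) = 7*62 = 434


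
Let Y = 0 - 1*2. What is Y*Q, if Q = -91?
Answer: 182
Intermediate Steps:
Y = -2 (Y = 0 - 2 = -2)
Y*Q = -2*(-91) = 182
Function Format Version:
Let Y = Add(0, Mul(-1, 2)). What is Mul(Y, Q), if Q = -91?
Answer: 182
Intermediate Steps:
Y = -2 (Y = Add(0, -2) = -2)
Mul(Y, Q) = Mul(-2, -91) = 182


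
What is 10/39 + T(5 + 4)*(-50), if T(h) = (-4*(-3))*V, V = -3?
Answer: 70210/39 ≈ 1800.3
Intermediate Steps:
T(h) = -36 (T(h) = -4*(-3)*(-3) = 12*(-3) = -36)
10/39 + T(5 + 4)*(-50) = 10/39 - 36*(-50) = 10*(1/39) + 1800 = 10/39 + 1800 = 70210/39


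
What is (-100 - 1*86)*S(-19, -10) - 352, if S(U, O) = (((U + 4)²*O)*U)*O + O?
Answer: 79516508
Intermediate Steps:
S(U, O) = O + U*O²*(4 + U)² (S(U, O) = (((4 + U)²*O)*U)*O + O = ((O*(4 + U)²)*U)*O + O = (O*U*(4 + U)²)*O + O = U*O²*(4 + U)² + O = O + U*O²*(4 + U)²)
(-100 - 1*86)*S(-19, -10) - 352 = (-100 - 1*86)*(-10*(1 - 10*(-19)*(4 - 19)²)) - 352 = (-100 - 86)*(-10*(1 - 10*(-19)*(-15)²)) - 352 = -(-1860)*(1 - 10*(-19)*225) - 352 = -(-1860)*(1 + 42750) - 352 = -(-1860)*42751 - 352 = -186*(-427510) - 352 = 79516860 - 352 = 79516508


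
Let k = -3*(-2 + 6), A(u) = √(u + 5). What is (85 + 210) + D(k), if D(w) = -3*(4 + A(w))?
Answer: 283 - 3*I*√7 ≈ 283.0 - 7.9373*I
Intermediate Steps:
A(u) = √(5 + u)
k = -12 (k = -3*4 = -12)
D(w) = -12 - 3*√(5 + w) (D(w) = -3*(4 + √(5 + w)) = -12 - 3*√(5 + w))
(85 + 210) + D(k) = (85 + 210) + (-12 - 3*√(5 - 12)) = 295 + (-12 - 3*I*√7) = 283 - 3*I*√7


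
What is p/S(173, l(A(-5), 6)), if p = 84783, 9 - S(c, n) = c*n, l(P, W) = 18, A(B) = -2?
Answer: -28261/1035 ≈ -27.305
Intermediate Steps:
S(c, n) = 9 - c*n
p/S(173, l(A(-5), 6)) = 84783/(9 - 1*173*18) = 84783/(9 - 3114) = 84783/(-3105) = 84783*(-1/3105) = -28261/1035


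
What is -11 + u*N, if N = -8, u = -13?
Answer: 93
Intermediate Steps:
-11 + u*N = -11 - 13*(-8) = -11 + 104 = 93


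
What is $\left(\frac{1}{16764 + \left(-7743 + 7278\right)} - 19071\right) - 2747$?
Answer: $- \frac{355611581}{16299} \approx -21818.0$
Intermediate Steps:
$\left(\frac{1}{16764 + \left(-7743 + 7278\right)} - 19071\right) - 2747 = \left(\frac{1}{16764 - 465} - 19071\right) - 2747 = \left(\frac{1}{16299} - 19071\right) - 2747 = - \frac{310838228}{16299} - 2747 = - \frac{355611581}{16299}$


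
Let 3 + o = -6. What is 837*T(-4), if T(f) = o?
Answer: -7533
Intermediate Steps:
o = -9 (o = -3 - 6 = -9)
T(f) = -9
837*T(-4) = 837*(-9) = -7533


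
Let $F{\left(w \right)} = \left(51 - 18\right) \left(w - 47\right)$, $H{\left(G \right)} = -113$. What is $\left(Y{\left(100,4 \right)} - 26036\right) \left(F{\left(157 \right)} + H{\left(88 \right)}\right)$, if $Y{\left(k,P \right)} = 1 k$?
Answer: $-91216912$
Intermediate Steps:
$Y{\left(k,P \right)} = k$
$F{\left(w \right)} = -1551 + 33 w$ ($F{\left(w \right)} = 33 \left(-47 + w\right) = -1551 + 33 w$)
$\left(Y{\left(100,4 \right)} - 26036\right) \left(F{\left(157 \right)} + H{\left(88 \right)}\right) = \left(100 - 26036\right) \left(\left(-1551 + 33 \cdot 157\right) - 113\right) = - 25936 \left(\left(-1551 + 5181\right) - 113\right) = - 25936 \left(3630 - 113\right) = \left(-25936\right) 3517 = -91216912$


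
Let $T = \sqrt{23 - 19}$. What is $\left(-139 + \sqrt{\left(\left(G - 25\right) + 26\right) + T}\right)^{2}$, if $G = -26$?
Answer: $\left(139 - i \sqrt{23}\right)^{2} \approx 19298.0 - 1333.2 i$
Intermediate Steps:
$T = 2$ ($T = \sqrt{4} = 2$)
$\left(-139 + \sqrt{\left(\left(G - 25\right) + 26\right) + T}\right)^{2} = \left(-139 + \sqrt{\left(\left(-26 - 25\right) + 26\right) + 2}\right)^{2} = \left(-139 + \sqrt{\left(-51 + 26\right) + 2}\right)^{2} = \left(-139 + \sqrt{-25 + 2}\right)^{2} = \left(-139 + \sqrt{-23}\right)^{2} = \left(-139 + i \sqrt{23}\right)^{2}$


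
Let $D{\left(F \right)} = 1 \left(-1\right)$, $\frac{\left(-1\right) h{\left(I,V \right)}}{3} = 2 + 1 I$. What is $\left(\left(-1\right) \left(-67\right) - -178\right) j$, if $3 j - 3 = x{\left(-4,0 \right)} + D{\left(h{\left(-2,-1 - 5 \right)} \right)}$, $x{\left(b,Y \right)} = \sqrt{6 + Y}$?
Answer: $\frac{490}{3} + \frac{245 \sqrt{6}}{3} \approx 363.38$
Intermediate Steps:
$h{\left(I,V \right)} = -6 - 3 I$ ($h{\left(I,V \right)} = - 3 \left(2 + 1 I\right) = - 3 \left(2 + I\right) = -6 - 3 I$)
$D{\left(F \right)} = -1$
$j = \frac{2}{3} + \frac{\sqrt{6}}{3}$ ($j = 1 + \frac{\sqrt{6 + 0} - 1}{3} = 1 + \frac{\sqrt{6} - 1}{3} = 1 + \frac{-1 + \sqrt{6}}{3} = 1 - \left(\frac{1}{3} - \frac{\sqrt{6}}{3}\right) = \frac{2}{3} + \frac{\sqrt{6}}{3} \approx 1.4832$)
$\left(\left(-1\right) \left(-67\right) - -178\right) j = \left(\left(-1\right) \left(-67\right) - -178\right) \left(\frac{2}{3} + \frac{\sqrt{6}}{3}\right) = \left(67 + 178\right) \left(\frac{2}{3} + \frac{\sqrt{6}}{3}\right) = 245 \left(\frac{2}{3} + \frac{\sqrt{6}}{3}\right) = \frac{490}{3} + \frac{245 \sqrt{6}}{3}$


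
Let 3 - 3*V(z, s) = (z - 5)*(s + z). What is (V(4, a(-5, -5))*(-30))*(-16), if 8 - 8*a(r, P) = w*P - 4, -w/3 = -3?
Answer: 2260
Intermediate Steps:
w = 9 (w = -3*(-3) = 9)
a(r, P) = 3/2 - 9*P/8 (a(r, P) = 1 - (9*P - 4)/8 = 1 - (-4 + 9*P)/8 = 1 + (½ - 9*P/8) = 3/2 - 9*P/8)
V(z, s) = 1 - (-5 + z)*(s + z)/3 (V(z, s) = 1 - (z - 5)*(s + z)/3 = 1 - (-5 + z)*(s + z)/3)
(V(4, a(-5, -5))*(-30))*(-16) = ((1 - ⅓*4² + 5*(3/2 - 9/8*(-5))/3 + (5/3)*4 - ⅓*(3/2 - 9/8*(-5))*4)*(-30))*(-16) = ((1 - ⅓*16 + 5*(3/2 + 45/8)/3 + 20/3 - ⅓*(3/2 + 45/8)*4)*(-30))*(-16) = ((1 - 16/3 + (5/3)*(57/8) + 20/3 - ⅓*57/8*4)*(-30))*(-16) = ((1 - 16/3 + 95/8 + 20/3 - 19/2)*(-30))*(-16) = ((113/24)*(-30))*(-16) = -565/4*(-16) = 2260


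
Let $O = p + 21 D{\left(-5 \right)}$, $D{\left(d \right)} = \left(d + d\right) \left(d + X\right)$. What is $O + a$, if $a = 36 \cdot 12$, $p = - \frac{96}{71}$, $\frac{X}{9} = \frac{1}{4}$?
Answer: $\frac{143157}{142} \approx 1008.1$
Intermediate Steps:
$X = \frac{9}{4} \approx 2.25$
$D{\left(d \right)} = 2 d \left(\frac{9}{4} + d\right)$ ($D{\left(d \right)} = \left(d + d\right) \left(d + \frac{9}{4}\right) = 2 d \left(\frac{9}{4} + d\right)$)
$p = - \frac{96}{71}$ ($p = \left(-96\right) \frac{1}{71} = - \frac{96}{71} \approx -1.3521$)
$a = 432$
$O = \frac{81813}{142}$ ($O = - \frac{96}{71} + 21 \cdot \frac{1}{2} \left(-5\right) \left(9 + 4 \left(-5\right)\right) = - \frac{96}{71} + 21 \cdot \frac{1}{2} \left(-5\right) \left(9 - 20\right) = - \frac{96}{71} + 21 \cdot \frac{1}{2} \left(-5\right) \left(-11\right) = - \frac{96}{71} + 21 \cdot \frac{55}{2} = - \frac{96}{71} + \frac{1155}{2} = \frac{81813}{142} \approx 576.15$)
$O + a = \frac{81813}{142} + 432 = \frac{143157}{142}$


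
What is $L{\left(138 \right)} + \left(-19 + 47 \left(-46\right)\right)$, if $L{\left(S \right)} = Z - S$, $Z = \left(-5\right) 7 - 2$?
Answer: $-2356$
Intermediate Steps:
$Z = -37$ ($Z = -35 - 2 = -37$)
$L{\left(S \right)} = -37 - S$
$L{\left(138 \right)} + \left(-19 + 47 \left(-46\right)\right) = \left(-37 - 138\right) + \left(-19 + 47 \left(-46\right)\right) = \left(-37 - 138\right) - 2181 = -175 - 2181 = -2356$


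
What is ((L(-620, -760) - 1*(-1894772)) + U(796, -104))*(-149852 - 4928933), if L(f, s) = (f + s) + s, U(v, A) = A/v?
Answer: -1912841799363470/199 ≈ -9.6123e+12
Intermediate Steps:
L(f, s) = f + 2*s
((L(-620, -760) - 1*(-1894772)) + U(796, -104))*(-149852 - 4928933) = (((-620 + 2*(-760)) - 1*(-1894772)) - 104/796)*(-149852 - 4928933) = (((-620 - 1520) + 1894772) - 104*1/796)*(-5078785) = ((-2140 + 1894772) - 26/199)*(-5078785) = (1892632 - 26/199)*(-5078785) = (376633742/199)*(-5078785) = -1912841799363470/199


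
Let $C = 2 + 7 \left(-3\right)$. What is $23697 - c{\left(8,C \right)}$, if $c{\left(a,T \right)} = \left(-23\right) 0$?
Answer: $23697$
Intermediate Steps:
$C = -19$ ($C = 2 - 21 = -19$)
$c{\left(a,T \right)} = 0$
$23697 - c{\left(8,C \right)} = 23697 - 0 = 23697 + 0 = 23697$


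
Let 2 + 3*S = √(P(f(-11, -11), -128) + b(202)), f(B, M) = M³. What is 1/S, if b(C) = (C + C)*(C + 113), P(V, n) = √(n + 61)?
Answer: -1/(⅔ - √(127260 + I*√67)/3) ≈ 0.008457 - 2.7351e-7*I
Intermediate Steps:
P(V, n) = √(61 + n)
b(C) = 2*C*(113 + C) (b(C) = (2*C)*(113 + C) = 2*C*(113 + C))
S = -⅔ + √(127260 + I*√67)/3 (S = -⅔ + √(√(61 - 128) + 2*202*(113 + 202))/3 = -⅔ + √(√(-67) + 2*202*315)/3 = -⅔ + √(I*√67 + 127260)/3 = -⅔ + √(127260 + I*√67)/3 ≈ 118.25 + 0.0038242*I)
1/S = 1/(-⅔ + √(127260 + I*√67)/3)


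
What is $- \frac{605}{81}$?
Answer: $- \frac{605}{81} \approx -7.4691$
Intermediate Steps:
$- \frac{605}{81}$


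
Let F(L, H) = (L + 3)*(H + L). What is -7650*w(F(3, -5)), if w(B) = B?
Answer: 91800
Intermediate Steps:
F(L, H) = (3 + L)*(H + L)
-7650*w(F(3, -5)) = -7650*(3² + 3*(-5) + 3*3 - 5*3) = -7650*(9 - 15 + 9 - 15) = -7650*(-12) = 91800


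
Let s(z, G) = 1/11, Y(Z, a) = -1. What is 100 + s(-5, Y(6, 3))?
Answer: 1101/11 ≈ 100.09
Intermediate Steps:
s(z, G) = 1/11
100 + s(-5, Y(6, 3)) = 100 + 1/11 = 1101/11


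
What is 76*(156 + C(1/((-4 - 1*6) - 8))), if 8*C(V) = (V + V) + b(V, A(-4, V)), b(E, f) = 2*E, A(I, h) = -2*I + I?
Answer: 106685/9 ≈ 11854.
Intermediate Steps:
A(I, h) = -I
C(V) = V/2 (C(V) = ((V + V) + 2*V)/8 = (2*V + 2*V)/8 = (4*V)/8 = V/2)
76*(156 + C(1/((-4 - 1*6) - 8))) = 76*(156 + 1/(2*((-4 - 1*6) - 8))) = 76*(156 + 1/(2*((-4 - 6) - 8))) = 76*(156 + 1/(2*(-10 - 8))) = 76*(156 + (1/2)/(-18)) = 76*(156 + (1/2)*(-1/18)) = 76*(156 - 1/36) = 76*(5615/36) = 106685/9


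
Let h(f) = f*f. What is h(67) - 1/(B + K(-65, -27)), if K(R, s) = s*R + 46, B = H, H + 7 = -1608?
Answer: 834953/186 ≈ 4489.0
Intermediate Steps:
H = -1615 (H = -7 - 1608 = -1615)
B = -1615
h(f) = f²
K(R, s) = 46 + R*s (K(R, s) = R*s + 46 = 46 + R*s)
h(67) - 1/(B + K(-65, -27)) = 67² - 1/(-1615 + (46 - 65*(-27))) = 4489 - 1/(-1615 + (46 + 1755)) = 4489 - 1/(-1615 + 1801) = 4489 - 1/186 = 834953/186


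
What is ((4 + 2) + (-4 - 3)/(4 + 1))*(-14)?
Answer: -322/5 ≈ -64.400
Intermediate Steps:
((4 + 2) + (-4 - 3)/(4 + 1))*(-14) = (6 - 7/5)*(-14) = (23/5)*(-14) = -322/5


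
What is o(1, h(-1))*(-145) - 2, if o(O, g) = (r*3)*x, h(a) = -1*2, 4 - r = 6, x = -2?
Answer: -1742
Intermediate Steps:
r = -2 (r = 4 - 1*6 = 4 - 6 = -2)
h(a) = -2
o(O, g) = 12 (o(O, g) = -2*3*(-2) = -6*(-2) = 12)
o(1, h(-1))*(-145) - 2 = 12*(-145) - 2 = -1740 - 2 = -1742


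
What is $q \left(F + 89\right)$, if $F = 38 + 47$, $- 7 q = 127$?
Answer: $- \frac{22098}{7} \approx -3156.9$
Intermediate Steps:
$q = - \frac{127}{7}$ ($q = \left(- \frac{1}{7}\right) 127 = - \frac{127}{7} \approx -18.143$)
$F = 85$
$q \left(F + 89\right) = - \frac{127 \left(85 + 89\right)}{7} = \left(- \frac{127}{7}\right) 174 = - \frac{22098}{7}$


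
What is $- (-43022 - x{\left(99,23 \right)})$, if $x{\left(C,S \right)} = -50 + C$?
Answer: $43071$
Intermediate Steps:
$- (-43022 - x{\left(99,23 \right)}) = - (-43022 - \left(-50 + 99\right)) = - (-43022 - 49) = \left(-1\right) \left(-43071\right) = 43071$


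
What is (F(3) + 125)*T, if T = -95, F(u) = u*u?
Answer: -12730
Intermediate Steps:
F(u) = u²
(F(3) + 125)*T = (3² + 125)*(-95) = (9 + 125)*(-95) = 134*(-95) = -12730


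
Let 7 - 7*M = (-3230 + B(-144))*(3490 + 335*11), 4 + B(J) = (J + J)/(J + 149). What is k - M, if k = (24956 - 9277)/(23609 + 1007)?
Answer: -83051685177/24616 ≈ -3.3739e+6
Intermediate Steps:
B(J) = -4 + 2*J/(149 + J) (B(J) = -4 + (J + J)/(J + 149) = -4 + (2*J)/(149 + J) = -4 + 2*J/(149 + J))
M = 3373891 (M = 1 - (-3230 + 2*(-298 - 1*(-144))/(149 - 144))*(3490 + 335*11)/7 = 1 - (-3230 + 2*(-298 + 144)/5)*(3490 + 3685)/7 = 1 - (-3230 + 2*(⅕)*(-154))*7175/7 = 1 - (-3230 - 308/5)*7175/7 = 1 - (-16458)*7175/35 = 1 - ⅐*(-23617230) = 1 + 3373890 = 3373891)
k = 15679/24616 ≈ 0.63694
k - M = 15679/24616 - 1*3373891 = 15679/24616 - 3373891 = -83051685177/24616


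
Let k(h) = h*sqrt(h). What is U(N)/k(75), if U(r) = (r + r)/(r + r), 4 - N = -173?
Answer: sqrt(3)/1125 ≈ 0.0015396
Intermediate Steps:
N = 177 (N = 4 - 1*(-173) = 4 + 173 = 177)
k(h) = h**(3/2)
U(r) = 1 (U(r) = (2*r)/((2*r)) = (2*r)*(1/(2*r)) = 1)
U(N)/k(75) = 1/75**(3/2) = 1/(375*sqrt(3)) = 1*(sqrt(3)/1125) = sqrt(3)/1125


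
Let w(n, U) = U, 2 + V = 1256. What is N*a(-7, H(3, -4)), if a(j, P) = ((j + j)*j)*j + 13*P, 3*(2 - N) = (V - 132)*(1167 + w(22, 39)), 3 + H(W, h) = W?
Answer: 309414812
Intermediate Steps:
H(W, h) = -3 + W
V = 1254 (V = -2 + 1256 = 1254)
N = -451042 (N = 2 - (1254 - 132)*(1167 + 39)/3 = 2 - 374*1206 = 2 - 1/3*1353132 = 2 - 451044 = -451042)
a(j, P) = 2*j**3 + 13*P (a(j, P) = ((2*j)*j)*j + 13*P = (2*j**2)*j + 13*P = 2*j**3 + 13*P)
N*a(-7, H(3, -4)) = -451042*(2*(-7)**3 + 13*(-3 + 3)) = -451042*(2*(-343) + 13*0) = -451042*(-686 + 0) = -451042*(-686) = 309414812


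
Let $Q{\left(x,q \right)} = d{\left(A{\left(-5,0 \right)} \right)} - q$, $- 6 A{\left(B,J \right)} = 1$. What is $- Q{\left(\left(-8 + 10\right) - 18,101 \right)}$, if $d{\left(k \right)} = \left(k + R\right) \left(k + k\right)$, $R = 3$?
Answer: $\frac{1835}{18} \approx 101.94$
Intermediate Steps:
$A{\left(B,J \right)} = - \frac{1}{6}$ ($A{\left(B,J \right)} = \left(- \frac{1}{6}\right) 1 = - \frac{1}{6}$)
$d{\left(k \right)} = 2 k \left(3 + k\right)$ ($d{\left(k \right)} = \left(k + 3\right) \left(k + k\right) = \left(3 + k\right) 2 k = 2 k \left(3 + k\right)$)
$Q{\left(x,q \right)} = - \frac{17}{18} - q$ ($Q{\left(x,q \right)} = 2 \left(- \frac{1}{6}\right) \left(3 - \frac{1}{6}\right) - q = 2 \left(- \frac{1}{6}\right) \frac{17}{6} - q = - \frac{17}{18} - q$)
$- Q{\left(\left(-8 + 10\right) - 18,101 \right)} = - (- \frac{17}{18} - 101) = \left(-1\right) \left(- \frac{1835}{18}\right) = \frac{1835}{18}$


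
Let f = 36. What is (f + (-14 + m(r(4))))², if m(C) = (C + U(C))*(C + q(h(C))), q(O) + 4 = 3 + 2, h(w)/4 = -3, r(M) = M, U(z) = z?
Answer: 3844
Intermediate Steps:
h(w) = -12 (h(w) = 4*(-3) = -12)
q(O) = 1 (q(O) = -4 + (3 + 2) = -4 + 5 = 1)
m(C) = 2*C*(1 + C) (m(C) = (C + C)*(C + 1) = (2*C)*(1 + C) = 2*C*(1 + C))
(f + (-14 + m(r(4))))² = (36 + (-14 + 2*4*(1 + 4)))² = (36 + (-14 + 2*4*5))² = (36 + (-14 + 40))² = (36 + 26)² = 62² = 3844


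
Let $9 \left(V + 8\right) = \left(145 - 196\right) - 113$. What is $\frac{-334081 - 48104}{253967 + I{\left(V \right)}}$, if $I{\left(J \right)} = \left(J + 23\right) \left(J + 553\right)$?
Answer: $- \frac{30956985}{20433838} \approx -1.515$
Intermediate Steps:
$V = - \frac{236}{9}$ ($V = -8 + \frac{\left(145 - 196\right) - 113}{9} = -8 + \frac{-51 - 113}{9} = -8 + \frac{1}{9} \left(-164\right) = -8 - \frac{164}{9} = - \frac{236}{9} \approx -26.222$)
$I{\left(J \right)} = \left(23 + J\right) \left(553 + J\right)$
$\frac{-334081 - 48104}{253967 + I{\left(V \right)}} = \frac{-334081 - 48104}{253967 + \left(12719 + \left(- \frac{236}{9}\right)^{2} + 576 \left(- \frac{236}{9}\right)\right)} = - \frac{382185}{253967 + \left(12719 + \frac{55696}{81} - 15104\right)} = - \frac{382185}{253967 - \frac{137489}{81}} = - \frac{382185}{\frac{20433838}{81}} = \left(-382185\right) \frac{81}{20433838} = - \frac{30956985}{20433838}$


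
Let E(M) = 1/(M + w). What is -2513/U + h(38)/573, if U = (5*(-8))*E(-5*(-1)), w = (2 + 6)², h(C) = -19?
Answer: 99355721/22920 ≈ 4334.9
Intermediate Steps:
w = 64 (w = 8² = 64)
E(M) = 1/(64 + M) (E(M) = 1/(M + 64) = 1/(64 + M))
U = -40/69 (U = (5*(-8))/(64 - 5*(-1)) = -40/(64 + 5) = -40/69 ≈ -0.57971)
-2513/U + h(38)/573 = -2513/(-40/69) - 19/573 = -2513*(-69/40) - 19*1/573 = 173397/40 - 19/573 = 99355721/22920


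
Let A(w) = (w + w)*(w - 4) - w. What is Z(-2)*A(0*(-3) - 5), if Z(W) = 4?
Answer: 380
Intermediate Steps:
A(w) = -w + 2*w*(-4 + w) (A(w) = (2*w)*(-4 + w) - w = 2*w*(-4 + w) - w = -w + 2*w*(-4 + w))
Z(-2)*A(0*(-3) - 5) = 4*((0*(-3) - 5)*(-9 + 2*(0*(-3) - 5))) = 4*((0 - 5)*(-9 + 2*(0 - 5))) = 4*(-5*(-9 + 2*(-5))) = 4*(-5*(-9 - 10)) = 4*(-5*(-19)) = 4*95 = 380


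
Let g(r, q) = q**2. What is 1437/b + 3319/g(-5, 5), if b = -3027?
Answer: 3336896/25225 ≈ 132.29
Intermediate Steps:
1437/b + 3319/g(-5, 5) = 1437/(-3027) + 3319/(5**2) = 1437*(-1/3027) + 3319/25 = -479/1009 + 3319*(1/25) = -479/1009 + 3319/25 = 3336896/25225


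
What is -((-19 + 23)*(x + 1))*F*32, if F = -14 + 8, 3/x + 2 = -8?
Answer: 2688/5 ≈ 537.60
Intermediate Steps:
x = -3/10 (x = 3/(-2 - 8) = 3/(-10) = 3*(-⅒) = -3/10 ≈ -0.30000)
F = -6
-((-19 + 23)*(x + 1))*F*32 = -((-19 + 23)*(-3/10 + 1))*(-6)*32 = -(4*(7/10))*(-6)*32 = -(14/5)*(-6)*32 = -(-84)*32/5 = -1*(-2688/5) = 2688/5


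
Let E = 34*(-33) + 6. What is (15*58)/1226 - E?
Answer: 684543/613 ≈ 1116.7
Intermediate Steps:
E = -1116 (E = -1122 + 6 = -1116)
(15*58)/1226 - E = (15*58)/1226 - 1*(-1116) = 870*(1/1226) + 1116 = 435/613 + 1116 = 684543/613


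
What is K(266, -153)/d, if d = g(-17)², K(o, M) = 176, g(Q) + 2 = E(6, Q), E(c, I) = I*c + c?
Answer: 44/2401 ≈ 0.018326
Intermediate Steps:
E(c, I) = c + I*c
g(Q) = 4 + 6*Q (g(Q) = -2 + 6*(1 + Q) = -2 + (6 + 6*Q) = 4 + 6*Q)
d = 9604 (d = (4 + 6*(-17))² = (4 - 102)² = (-98)² = 9604)
K(266, -153)/d = 176/9604 = 176*(1/9604) = 44/2401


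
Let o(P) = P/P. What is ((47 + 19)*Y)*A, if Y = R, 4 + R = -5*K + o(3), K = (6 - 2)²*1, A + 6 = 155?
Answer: -816222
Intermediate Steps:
A = 149 (A = -6 + 155 = 149)
o(P) = 1
K = 16 (K = 4²*1 = 16*1 = 16)
R = -83 (R = -4 + (-5*16 + 1) = -4 + (-80 + 1) = -4 - 79 = -83)
Y = -83
((47 + 19)*Y)*A = ((47 + 19)*(-83))*149 = (66*(-83))*149 = -5478*149 = -816222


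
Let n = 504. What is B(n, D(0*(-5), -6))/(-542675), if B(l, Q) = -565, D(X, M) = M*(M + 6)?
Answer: 113/108535 ≈ 0.0010411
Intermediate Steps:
D(X, M) = M*(6 + M)
B(n, D(0*(-5), -6))/(-542675) = -565/(-542675) = -565*(-1/542675) = 113/108535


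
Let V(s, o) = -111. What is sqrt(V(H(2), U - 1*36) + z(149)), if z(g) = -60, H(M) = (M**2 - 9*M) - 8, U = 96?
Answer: 3*I*sqrt(19) ≈ 13.077*I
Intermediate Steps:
H(M) = -8 + M**2 - 9*M
sqrt(V(H(2), U - 1*36) + z(149)) = sqrt(-111 - 60) = sqrt(-171) = 3*I*sqrt(19)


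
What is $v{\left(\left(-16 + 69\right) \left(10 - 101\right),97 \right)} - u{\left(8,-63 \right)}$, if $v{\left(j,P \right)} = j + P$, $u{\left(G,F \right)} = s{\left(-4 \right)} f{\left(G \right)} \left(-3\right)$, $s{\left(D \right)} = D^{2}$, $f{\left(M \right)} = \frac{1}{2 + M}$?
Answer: $- \frac{23606}{5} \approx -4721.2$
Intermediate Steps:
$u{\left(G,F \right)} = - \frac{48}{2 + G}$ ($u{\left(G,F \right)} = \frac{\left(-4\right)^{2}}{2 + G} \left(-3\right) = \frac{16}{2 + G} \left(-3\right) = - \frac{48}{2 + G}$)
$v{\left(j,P \right)} = P + j$
$v{\left(\left(-16 + 69\right) \left(10 - 101\right),97 \right)} - u{\left(8,-63 \right)} = \left(97 + \left(-16 + 69\right) \left(10 - 101\right)\right) - - \frac{48}{2 + 8} = \left(97 + 53 \left(-91\right)\right) - - \frac{48}{10} = \left(97 - 4823\right) - \left(-48\right) \frac{1}{10} = -4726 - - \frac{24}{5} = -4726 + \frac{24}{5} = - \frac{23606}{5}$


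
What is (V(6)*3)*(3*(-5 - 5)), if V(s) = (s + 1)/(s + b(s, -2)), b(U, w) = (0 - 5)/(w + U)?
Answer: -2520/19 ≈ -132.63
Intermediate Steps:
b(U, w) = -5/(U + w)
V(s) = (1 + s)/(s - 5/(-2 + s)) (V(s) = (s + 1)/(s - 5/(s - 2)) = (1 + s)/(s - 5/(-2 + s)))
(V(6)*3)*(3*(-5 - 5)) = (((1 + 6)*(-2 + 6)/(-5 + 6*(-2 + 6)))*3)*(3*(-5 - 5)) = ((7*4/(-5 + 6*4))*3)*(3*(-10)) = ((7*4/(-5 + 24))*3)*(-30) = ((7*4/19)*3)*(-30) = (((1/19)*7*4)*3)*(-30) = ((28/19)*3)*(-30) = (84/19)*(-30) = -2520/19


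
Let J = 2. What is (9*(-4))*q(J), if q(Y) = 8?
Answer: -288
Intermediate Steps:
(9*(-4))*q(J) = (9*(-4))*8 = -36*8 = -288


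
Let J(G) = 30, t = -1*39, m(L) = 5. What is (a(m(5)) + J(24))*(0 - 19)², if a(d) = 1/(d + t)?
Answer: 367859/34 ≈ 10819.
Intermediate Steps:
t = -39
a(d) = 1/(-39 + d) (a(d) = 1/(d - 39) = 1/(-39 + d))
(a(m(5)) + J(24))*(0 - 19)² = (1/(-39 + 5) + 30)*(0 - 19)² = (1/(-34) + 30)*(-19)² = (-1/34 + 30)*361 = (1019/34)*361 = 367859/34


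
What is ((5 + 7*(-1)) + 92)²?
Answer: 8100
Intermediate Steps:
((5 + 7*(-1)) + 92)² = ((5 - 7) + 92)² = (-2 + 92)² = 90² = 8100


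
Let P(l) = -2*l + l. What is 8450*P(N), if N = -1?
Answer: 8450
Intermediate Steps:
P(l) = -l
8450*P(N) = 8450*(-1*(-1)) = 8450*1 = 8450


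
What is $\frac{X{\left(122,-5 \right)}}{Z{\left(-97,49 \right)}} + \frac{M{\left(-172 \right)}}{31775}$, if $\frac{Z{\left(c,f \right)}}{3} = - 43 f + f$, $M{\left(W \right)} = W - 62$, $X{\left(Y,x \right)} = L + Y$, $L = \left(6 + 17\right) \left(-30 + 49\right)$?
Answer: $- \frac{19206941}{196178850} \approx -0.097905$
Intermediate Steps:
$L = 437$ ($L = 23 \cdot 19 = 437$)
$X{\left(Y,x \right)} = 437 + Y$
$M{\left(W \right)} = -62 + W$
$Z{\left(c,f \right)} = - 126 f$ ($Z{\left(c,f \right)} = 3 \left(- 43 f + f\right) = 3 \left(- 42 f\right) = - 126 f$)
$\frac{X{\left(122,-5 \right)}}{Z{\left(-97,49 \right)}} + \frac{M{\left(-172 \right)}}{31775} = \frac{437 + 122}{\left(-126\right) 49} + \frac{-62 - 172}{31775} = \frac{559}{-6174} - \frac{234}{31775} = 559 \left(- \frac{1}{6174}\right) - \frac{234}{31775} = - \frac{559}{6174} - \frac{234}{31775} = - \frac{19206941}{196178850}$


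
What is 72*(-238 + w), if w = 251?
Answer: 936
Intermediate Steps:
72*(-238 + w) = 72*(-238 + 251) = 72*13 = 936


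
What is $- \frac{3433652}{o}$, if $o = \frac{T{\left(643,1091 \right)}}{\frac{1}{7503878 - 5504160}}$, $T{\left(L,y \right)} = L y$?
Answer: $- \frac{1716826}{701414086667} \approx -2.4477 \cdot 10^{-6}$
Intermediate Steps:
$o = 1402828173334$ ($o = \frac{643 \cdot 1091}{\frac{1}{7503878 - 5504160}} = \frac{701513}{\frac{1}{1999718}} = 701513 \frac{1}{\frac{1}{1999718}} = 701513 \cdot 1999718 = 1402828173334$)
$- \frac{3433652}{o} = - \frac{3433652}{1402828173334} = \left(-3433652\right) \frac{1}{1402828173334} = - \frac{1716826}{701414086667}$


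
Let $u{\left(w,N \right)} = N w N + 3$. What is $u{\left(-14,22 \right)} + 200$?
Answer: $-6573$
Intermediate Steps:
$u{\left(w,N \right)} = 3 + w N^{2}$ ($u{\left(w,N \right)} = w N^{2} + 3 = 3 + w N^{2}$)
$u{\left(-14,22 \right)} + 200 = \left(3 - 14 \cdot 22^{2}\right) + 200 = \left(3 - 6776\right) + 200 = -6773 + 200 = -6573$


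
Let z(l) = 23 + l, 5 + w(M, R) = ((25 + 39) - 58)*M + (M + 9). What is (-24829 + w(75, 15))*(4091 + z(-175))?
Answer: -95717700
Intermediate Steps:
w(M, R) = 4 + 7*M (w(M, R) = -5 + (((25 + 39) - 58)*M + (M + 9)) = -5 + ((64 - 58)*M + (9 + M)) = -5 + (6*M + (9 + M)) = -5 + (9 + 7*M) = 4 + 7*M)
(-24829 + w(75, 15))*(4091 + z(-175)) = (-24829 + (4 + 7*75))*(4091 + (23 - 175)) = (-24829 + (4 + 525))*(4091 - 152) = (-24829 + 529)*3939 = -24300*3939 = -95717700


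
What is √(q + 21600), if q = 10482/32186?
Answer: √46232667453/1463 ≈ 146.97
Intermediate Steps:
q = 5241/16093 (q = 10482*(1/32186) = 5241/16093 ≈ 0.32567)
√(q + 21600) = √(5241/16093 + 21600) = √(347614041/16093) = √46232667453/1463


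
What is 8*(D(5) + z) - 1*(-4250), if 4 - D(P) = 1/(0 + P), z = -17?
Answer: 20722/5 ≈ 4144.4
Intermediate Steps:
D(P) = 4 - 1/P (D(P) = 4 - 1/(0 + P) = 4 - 1/P)
8*(D(5) + z) - 1*(-4250) = 8*((4 - 1/5) - 17) - 1*(-4250) = 8*((4 - 1*1/5) - 17) + 4250 = 8*((4 - 1/5) - 17) + 4250 = 8*(19/5 - 17) + 4250 = 8*(-66/5) + 4250 = -528/5 + 4250 = 20722/5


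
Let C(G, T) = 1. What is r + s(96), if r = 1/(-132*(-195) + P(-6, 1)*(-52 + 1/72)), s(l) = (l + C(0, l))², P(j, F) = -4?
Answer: 4394595785/467063 ≈ 9409.0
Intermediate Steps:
s(l) = (1 + l)² (s(l) = (l + 1)² = (1 + l)²)
r = 18/467063 (r = 1/(-132*(-195) - 4*(-52 + 1/72)) = 1/(25740 - 4*(-52 + 1/72)) = 1/(25740 - 4*(-3743/72)) = 1/(25740 + 3743/18) = 1/(467063/18) = 18/467063 ≈ 3.8539e-5)
r + s(96) = 18/467063 + (1 + 96)² = 18/467063 + 97² = 18/467063 + 9409 = 4394595785/467063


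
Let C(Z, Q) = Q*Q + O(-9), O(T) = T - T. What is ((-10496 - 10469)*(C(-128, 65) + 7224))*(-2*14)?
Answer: 6720791980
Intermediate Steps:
O(T) = 0
C(Z, Q) = Q**2 (C(Z, Q) = Q*Q + 0 = Q**2 + 0 = Q**2)
((-10496 - 10469)*(C(-128, 65) + 7224))*(-2*14) = ((-10496 - 10469)*(65**2 + 7224))*(-2*14) = -20965*(4225 + 7224)*(-28) = -20965*11449*(-28) = -240028285*(-28) = 6720791980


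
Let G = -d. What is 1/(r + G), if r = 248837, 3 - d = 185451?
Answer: 1/434285 ≈ 2.3026e-6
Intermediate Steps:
d = -185448 (d = 3 - 1*185451 = 3 - 185451 = -185448)
G = 185448 (G = -1*(-185448) = 185448)
1/(r + G) = 1/(248837 + 185448) = 1/434285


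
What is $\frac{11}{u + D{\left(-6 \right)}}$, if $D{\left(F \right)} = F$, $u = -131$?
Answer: $- \frac{11}{137} \approx -0.080292$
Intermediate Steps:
$\frac{11}{u + D{\left(-6 \right)}} = \frac{11}{-131 - 6} = \frac{11}{-137} = 11 \left(- \frac{1}{137}\right) = - \frac{11}{137}$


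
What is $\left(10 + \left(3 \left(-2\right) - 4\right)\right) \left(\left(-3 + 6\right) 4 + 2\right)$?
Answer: $0$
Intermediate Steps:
$\left(10 + \left(3 \left(-2\right) - 4\right)\right) \left(\left(-3 + 6\right) 4 + 2\right) = \left(10 - 10\right) \left(3 \cdot 4 + 2\right) = \left(10 - 10\right) \left(12 + 2\right) = 0 \cdot 14 = 0$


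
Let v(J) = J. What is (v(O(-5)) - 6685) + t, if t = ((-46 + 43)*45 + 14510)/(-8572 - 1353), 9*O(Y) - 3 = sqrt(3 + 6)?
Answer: -7962766/1191 ≈ -6685.8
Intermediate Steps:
O(Y) = 2/3 (O(Y) = 1/3 + sqrt(3 + 6)/9 = 1/3 + sqrt(9)/9 = 1/3 + (1/9)*3 = 1/3 + 1/3 = 2/3)
t = -575/397 (t = (-3*45 + 14510)/(-9925) = (-135 + 14510)*(-1/9925) = 14375*(-1/9925) = -575/397 ≈ -1.4484)
(v(O(-5)) - 6685) + t = (2/3 - 6685) - 575/397 = -20053/3 - 575/397 = -7962766/1191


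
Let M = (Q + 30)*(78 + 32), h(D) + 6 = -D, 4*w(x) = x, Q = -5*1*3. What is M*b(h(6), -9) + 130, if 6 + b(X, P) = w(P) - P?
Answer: 2735/2 ≈ 1367.5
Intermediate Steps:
Q = -15 (Q = -5*3 = -15)
w(x) = x/4
h(D) = -6 - D
b(X, P) = -6 - 3*P/4 (b(X, P) = -6 + (P/4 - P) = -6 - 3*P/4)
M = 1650 (M = (-15 + 30)*(78 + 32) = 15*110 = 1650)
M*b(h(6), -9) + 130 = 1650*(-6 - ¾*(-9)) + 130 = 1650*(-6 + 27/4) + 130 = 1650*(¾) + 130 = 2475/2 + 130 = 2735/2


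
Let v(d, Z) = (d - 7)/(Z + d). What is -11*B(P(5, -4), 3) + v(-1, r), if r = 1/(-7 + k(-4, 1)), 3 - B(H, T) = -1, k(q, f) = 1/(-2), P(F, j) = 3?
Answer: -628/17 ≈ -36.941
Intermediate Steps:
k(q, f) = -1/2
B(H, T) = 4 (B(H, T) = 3 - 1*(-1) = 3 + 1 = 4)
r = -2/15 (r = 1/(-7 - 1/2) = 1/(-15/2) = -2/15 ≈ -0.13333)
v(d, Z) = (-7 + d)/(Z + d)
-11*B(P(5, -4), 3) + v(-1, r) = -11*4 + (-7 - 1)/(-2/15 - 1) = -44 - 8/(-17/15) = -44 - 15/17*(-8) = -44 + 120/17 = -628/17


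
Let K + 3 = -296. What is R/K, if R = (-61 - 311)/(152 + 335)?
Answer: 372/145613 ≈ 0.0025547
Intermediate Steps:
K = -299 (K = -3 - 296 = -299)
R = -372/487 ≈ -0.76386
R/K = -372/487/(-299) = -372/487*(-1/299) = 372/145613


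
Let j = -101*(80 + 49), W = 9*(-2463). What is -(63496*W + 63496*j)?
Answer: 2234805216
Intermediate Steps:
W = -22167
j = -13029 (j = -101*129 = -13029)
-(63496*W + 63496*j) = -63496/(1/(-22167 - 13029)) = -63496/(1/(-35196)) = -63496/(-1/35196) = -63496*(-35196) = 2234805216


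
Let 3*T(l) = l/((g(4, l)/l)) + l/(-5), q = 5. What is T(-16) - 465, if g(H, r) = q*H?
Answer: -1379/3 ≈ -459.67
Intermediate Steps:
g(H, r) = 5*H
T(l) = -l/15 + l**2/60 (T(l) = (l/(((5*4)/l)) + l/(-5))/3 = (l/((20/l)) + l*(-1/5))/3 = (l*(l/20) - l/5)/3 = (l**2/20 - l/5)/3 = (-l/5 + l**2/20)/3 = -l/15 + l**2/60)
T(-16) - 465 = (1/60)*(-16)*(-4 - 16) - 465 = (1/60)*(-16)*(-20) - 465 = 16/3 - 465 = -1379/3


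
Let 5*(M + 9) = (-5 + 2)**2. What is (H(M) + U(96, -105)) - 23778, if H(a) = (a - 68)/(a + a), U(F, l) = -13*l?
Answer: -201670/9 ≈ -22408.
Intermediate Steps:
M = -36/5 (M = -9 + (-5 + 2)**2/5 = -9 + (1/5)*(-3)**2 = -9 + (1/5)*9 = -9 + 9/5 = -36/5 ≈ -7.2000)
H(a) = (-68 + a)/(2*a) (H(a) = (-68 + a)/((2*a)) = (-68 + a)*(1/(2*a)) = (-68 + a)/(2*a))
(H(M) + U(96, -105)) - 23778 = ((-68 - 36/5)/(2*(-36/5)) - 13*(-105)) - 23778 = ((1/2)*(-5/36)*(-376/5) + 1365) - 23778 = (47/9 + 1365) - 23778 = 12332/9 - 23778 = -201670/9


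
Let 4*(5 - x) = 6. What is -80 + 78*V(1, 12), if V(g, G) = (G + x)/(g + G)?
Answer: 13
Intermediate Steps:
x = 7/2 (x = 5 - ¼*6 = 5 - 3/2 = 7/2 ≈ 3.5000)
V(g, G) = (7/2 + G)/(G + g) (V(g, G) = (G + 7/2)/(g + G) = (7/2 + G)/(G + g))
-80 + 78*V(1, 12) = -80 + 78*((7/2 + 12)/(12 + 1)) = -80 + 78*((31/2)/13) = -80 + 78*((1/13)*(31/2)) = -80 + 78*(31/26) = -80 + 93 = 13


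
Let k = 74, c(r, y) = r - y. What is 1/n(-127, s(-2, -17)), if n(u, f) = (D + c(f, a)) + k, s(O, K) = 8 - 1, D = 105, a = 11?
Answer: 1/175 ≈ 0.0057143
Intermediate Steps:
s(O, K) = 7
n(u, f) = 168 + f (n(u, f) = (105 + (f - 1*11)) + 74 = (105 + (f - 11)) + 74 = (105 + (-11 + f)) + 74 = (94 + f) + 74 = 168 + f)
1/n(-127, s(-2, -17)) = 1/(168 + 7) = 1/175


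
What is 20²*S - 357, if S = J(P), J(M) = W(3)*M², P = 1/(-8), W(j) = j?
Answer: -1353/4 ≈ -338.25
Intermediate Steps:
P = -⅛ (P = 1*(-⅛) = -⅛ ≈ -0.12500)
J(M) = 3*M²
S = 3/64 (S = 3*(-⅛)² = 3*(1/64) = 3/64 ≈ 0.046875)
20²*S - 357 = 20²*(3/64) - 357 = 400*(3/64) - 357 = 75/4 - 357 = -1353/4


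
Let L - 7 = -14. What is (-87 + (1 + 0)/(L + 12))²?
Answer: 188356/25 ≈ 7534.2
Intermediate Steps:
L = -7 (L = 7 - 14 = -7)
(-87 + (1 + 0)/(L + 12))² = (-87 + (1 + 0)/(-7 + 12))² = (-87 + 1/5)² = (-87 + 1*(⅕))² = (-87 + ⅕)² = (-434/5)² = 188356/25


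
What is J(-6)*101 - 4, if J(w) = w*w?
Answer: 3632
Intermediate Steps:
J(w) = w**2
J(-6)*101 - 4 = (-6)**2*101 - 4 = 36*101 - 4 = 3636 - 4 = 3632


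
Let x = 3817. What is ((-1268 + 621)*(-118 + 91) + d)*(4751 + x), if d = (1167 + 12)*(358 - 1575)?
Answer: -12144060432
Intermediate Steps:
d = -1434843 (d = 1179*(-1217) = -1434843)
((-1268 + 621)*(-118 + 91) + d)*(4751 + x) = ((-1268 + 621)*(-118 + 91) - 1434843)*(4751 + 3817) = (-647*(-27) - 1434843)*8568 = (17469 - 1434843)*8568 = -1417374*8568 = -12144060432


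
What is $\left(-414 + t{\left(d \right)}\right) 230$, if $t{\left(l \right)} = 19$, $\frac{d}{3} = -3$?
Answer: $-90850$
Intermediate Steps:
$d = -9$ ($d = 3 \left(-3\right) = -9$)
$\left(-414 + t{\left(d \right)}\right) 230 = \left(-414 + 19\right) 230 = \left(-395\right) 230 = -90850$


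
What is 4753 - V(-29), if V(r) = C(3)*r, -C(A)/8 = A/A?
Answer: 4521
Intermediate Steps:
C(A) = -8 (C(A) = -8*A/A = -8*1 = -8)
V(r) = -8*r
4753 - V(-29) = 4753 - (-8)*(-29) = 4753 - 1*232 = 4753 - 232 = 4521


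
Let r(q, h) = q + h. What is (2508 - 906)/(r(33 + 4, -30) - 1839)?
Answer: -801/916 ≈ -0.87445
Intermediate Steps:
r(q, h) = h + q
(2508 - 906)/(r(33 + 4, -30) - 1839) = (2508 - 906)/((-30 + (33 + 4)) - 1839) = 1602/((-30 + 37) - 1839) = 1602/(7 - 1839) = 1602/(-1832) = 1602*(-1/1832) = -801/916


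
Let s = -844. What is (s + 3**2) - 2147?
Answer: -2982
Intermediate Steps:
(s + 3**2) - 2147 = (-844 + 3**2) - 2147 = (-844 + 9) - 2147 = -835 - 2147 = -2982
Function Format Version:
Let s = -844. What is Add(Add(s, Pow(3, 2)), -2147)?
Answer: -2982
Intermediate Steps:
Add(Add(s, Pow(3, 2)), -2147) = Add(Add(-844, Pow(3, 2)), -2147) = Add(Add(-844, 9), -2147) = Add(-835, -2147) = -2982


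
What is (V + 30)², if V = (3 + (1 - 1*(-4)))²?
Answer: 8836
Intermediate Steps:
V = 64 (V = (3 + (1 + 4))² = (3 + 5)² = 8² = 64)
(V + 30)² = (64 + 30)² = 94² = 8836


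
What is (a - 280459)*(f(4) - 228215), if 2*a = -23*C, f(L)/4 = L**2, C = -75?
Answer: 127580442143/2 ≈ 6.3790e+10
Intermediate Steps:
f(L) = 4*L**2
a = 1725/2 (a = (-23*(-75))/2 = (1/2)*1725 = 1725/2 ≈ 862.50)
(a - 280459)*(f(4) - 228215) = (1725/2 - 280459)*(4*4**2 - 228215) = -559193*(4*16 - 228215)/2 = -559193*(64 - 228215)/2 = -559193/2*(-228151) = 127580442143/2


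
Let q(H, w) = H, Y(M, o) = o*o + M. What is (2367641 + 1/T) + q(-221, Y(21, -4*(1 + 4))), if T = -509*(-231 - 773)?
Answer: 1209836847121/511036 ≈ 2.3674e+6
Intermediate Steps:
Y(M, o) = M + o² (Y(M, o) = o² + M = M + o²)
T = 511036 (T = -509*(-1004) = 511036)
(2367641 + 1/T) + q(-221, Y(21, -4*(1 + 4))) = (2367641 + 1/511036) - 221 = 1209949786077/511036 - 221 = 1209836847121/511036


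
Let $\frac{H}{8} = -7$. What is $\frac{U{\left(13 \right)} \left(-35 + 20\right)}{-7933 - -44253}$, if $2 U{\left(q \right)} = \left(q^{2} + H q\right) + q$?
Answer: $\frac{819}{7264} \approx 0.11275$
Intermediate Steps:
$H = -56$ ($H = 8 \left(-7\right) = -56$)
$U{\left(q \right)} = \frac{q^{2}}{2} - \frac{55 q}{2}$ ($U{\left(q \right)} = \frac{\left(q^{2} - 56 q\right) + q}{2} = \frac{q^{2} - 55 q}{2} = \frac{q^{2}}{2} - \frac{55 q}{2}$)
$\frac{U{\left(13 \right)} \left(-35 + 20\right)}{-7933 - -44253} = \frac{\frac{1}{2} \cdot 13 \left(-55 + 13\right) \left(-35 + 20\right)}{-7933 - -44253} = \frac{\frac{1}{2} \cdot 13 \left(-42\right) \left(-15\right)}{-7933 + 44253} = \frac{\left(-273\right) \left(-15\right)}{36320} = 4095 \cdot \frac{1}{36320} = \frac{819}{7264}$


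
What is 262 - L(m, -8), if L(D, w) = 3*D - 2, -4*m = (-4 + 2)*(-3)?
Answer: 537/2 ≈ 268.50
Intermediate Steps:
m = -3/2 (m = -(-4 + 2)*(-3)/4 = -(-1)*(-3)/2 = -¼*6 = -3/2 ≈ -1.5000)
L(D, w) = -2 + 3*D
262 - L(m, -8) = 262 - (-2 + 3*(-3/2)) = 262 - (-2 - 9/2) = 262 - 1*(-13/2) = 262 + 13/2 = 537/2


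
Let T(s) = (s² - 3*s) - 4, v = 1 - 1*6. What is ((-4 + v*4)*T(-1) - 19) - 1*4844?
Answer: -4863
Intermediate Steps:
v = -5 (v = 1 - 6 = -5)
T(s) = -4 + s² - 3*s
((-4 + v*4)*T(-1) - 19) - 1*4844 = ((-4 - 5*4)*(-4 + (-1)² - 3*(-1)) - 19) - 1*4844 = ((-4 - 20)*(-4 + 1 + 3) - 19) - 4844 = (-24*0 - 19) - 4844 = (0 - 19) - 4844 = -19 - 4844 = -4863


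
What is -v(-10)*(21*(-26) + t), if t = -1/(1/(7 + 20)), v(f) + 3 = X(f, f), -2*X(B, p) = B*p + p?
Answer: -27504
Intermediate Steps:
X(B, p) = -p/2 - B*p/2 (X(B, p) = -(B*p + p)/2 = -(p + B*p)/2 = -p/2 - B*p/2)
v(f) = -3 - f*(1 + f)/2
t = -27 (t = -1/(1/27) = -1/1/27 = -1*27 = -27)
-v(-10)*(21*(-26) + t) = -(-3 - ½*(-10)*(1 - 10))*(21*(-26) - 27) = -(-3 - ½*(-10)*(-9))*(-546 - 27) = -(-3 - 45)*(-573) = -(-48)*(-573) = -1*27504 = -27504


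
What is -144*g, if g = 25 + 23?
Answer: -6912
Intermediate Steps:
g = 48
-144*g = -144*48 = -6912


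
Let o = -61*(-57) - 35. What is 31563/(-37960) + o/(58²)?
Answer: 6120097/31924360 ≈ 0.19171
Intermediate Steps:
o = 3442 (o = 3477 - 35 = 3442)
31563/(-37960) + o/(58²) = 31563/(-37960) + 3442/(58²) = 31563*(-1/37960) + 3442/3364 = -31563/37960 + 3442*(1/3364) = -31563/37960 + 1721/1682 = 6120097/31924360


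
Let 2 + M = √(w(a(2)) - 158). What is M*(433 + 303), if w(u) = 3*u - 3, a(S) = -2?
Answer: -1472 + 736*I*√167 ≈ -1472.0 + 9511.2*I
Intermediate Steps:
w(u) = -3 + 3*u
M = -2 + I*√167 (M = -2 + √((-3 + 3*(-2)) - 158) = -2 + √((-3 - 6) - 158) = -2 + √(-9 - 158) = -2 + √(-167) = -2 + I*√167 ≈ -2.0 + 12.923*I)
M*(433 + 303) = (-2 + I*√167)*(433 + 303) = (-2 + I*√167)*736 = -1472 + 736*I*√167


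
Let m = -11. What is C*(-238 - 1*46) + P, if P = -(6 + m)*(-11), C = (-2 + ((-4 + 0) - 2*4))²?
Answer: -55719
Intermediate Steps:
C = 196 (C = (-2 + (-4 - 8))² = (-2 - 12)² = (-14)² = 196)
P = -55 (P = -(6 - 11)*(-11) = -(-5)*(-11) = -1*55 = -55)
C*(-238 - 1*46) + P = 196*(-238 - 1*46) - 55 = 196*(-238 - 46) - 55 = 196*(-284) - 55 = -55664 - 55 = -55719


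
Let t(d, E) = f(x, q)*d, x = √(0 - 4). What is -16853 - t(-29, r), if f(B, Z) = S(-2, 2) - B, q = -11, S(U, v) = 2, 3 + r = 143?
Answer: -16795 - 58*I ≈ -16795.0 - 58.0*I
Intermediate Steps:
r = 140 (r = -3 + 143 = 140)
x = 2*I (x = √(-4) = 2*I ≈ 2.0*I)
f(B, Z) = 2 - B
t(d, E) = d*(2 - 2*I) (t(d, E) = (2 - 2*I)*d = d*(2 - 2*I))
-16853 - t(-29, r) = -16853 - 2*(-29)*(1 - I) = -16853 - (-58 + 58*I) = -16853 + (58 - 58*I) = -16795 - 58*I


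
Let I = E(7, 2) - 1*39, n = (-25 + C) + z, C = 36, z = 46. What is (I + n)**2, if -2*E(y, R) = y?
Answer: 841/4 ≈ 210.25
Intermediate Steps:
E(y, R) = -y/2
n = 57 (n = (-25 + 36) + 46 = 11 + 46 = 57)
I = -85/2 (I = -1/2*7 - 1*39 = -7/2 - 39 = -85/2 ≈ -42.500)
(I + n)**2 = (-85/2 + 57)**2 = (29/2)**2 = 841/4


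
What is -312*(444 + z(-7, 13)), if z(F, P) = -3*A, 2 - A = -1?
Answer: -135720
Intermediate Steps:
A = 3 (A = 2 - 1*(-1) = 2 + 1 = 3)
z(F, P) = -9 (z(F, P) = -3*3 = -9)
-312*(444 + z(-7, 13)) = -312*(444 - 9) = -312*435 = -135720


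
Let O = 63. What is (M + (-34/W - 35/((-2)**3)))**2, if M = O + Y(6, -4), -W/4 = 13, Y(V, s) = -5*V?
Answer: 15642025/10816 ≈ 1446.2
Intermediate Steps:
W = -52 (W = -4*13 = -52)
M = 33 (M = 63 - 5*6 = 63 - 30 = 33)
(M + (-34/W - 35/((-2)**3)))**2 = (33 + (-34/(-52) - 35/((-2)**3)))**2 = (33 + (-34*(-1/52) - 35/(-8)))**2 = (33 + (17/26 - 35*(-1/8)))**2 = (33 + (17/26 + 35/8))**2 = (33 + 523/104)**2 = (3955/104)**2 = 15642025/10816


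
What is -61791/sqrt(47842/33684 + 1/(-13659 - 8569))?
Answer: -123582*sqrt(12440562895772781)/265849573 ≈ -51849.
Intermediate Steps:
-61791/sqrt(47842/33684 + 1/(-13659 - 8569)) = -61791/sqrt(47842*(1/33684) + 1/(-22228)) = -61791/sqrt(23921/16842 - 1/22228) = -61791*2*sqrt(12440562895772781)/265849573 = -123582*sqrt(12440562895772781)/265849573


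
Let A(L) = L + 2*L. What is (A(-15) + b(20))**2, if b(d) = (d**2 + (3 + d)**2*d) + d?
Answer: 120012025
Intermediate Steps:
A(L) = 3*L
b(d) = d + d**2 + d*(3 + d)**2 (b(d) = (d**2 + d*(3 + d)**2) + d = d + d**2 + d*(3 + d)**2)
(A(-15) + b(20))**2 = (3*(-15) + 20*(1 + 20 + (3 + 20)**2))**2 = (-45 + 20*(1 + 20 + 23**2))**2 = (-45 + 20*(1 + 20 + 529))**2 = (-45 + 20*550)**2 = (-45 + 11000)**2 = 10955**2 = 120012025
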